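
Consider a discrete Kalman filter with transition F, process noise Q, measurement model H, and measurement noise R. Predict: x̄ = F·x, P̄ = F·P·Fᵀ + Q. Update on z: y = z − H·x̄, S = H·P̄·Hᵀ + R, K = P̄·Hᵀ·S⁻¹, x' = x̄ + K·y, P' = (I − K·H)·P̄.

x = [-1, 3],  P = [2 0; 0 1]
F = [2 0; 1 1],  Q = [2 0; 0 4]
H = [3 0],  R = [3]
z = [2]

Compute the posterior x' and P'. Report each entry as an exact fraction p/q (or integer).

x̄ = F·x = [-2, 2]
P̄ = F·P·Fᵀ + Q = [10 4; 4 7]
y = z − H·x̄ = [8]
S = H·P̄·Hᵀ + R = [93]
K = P̄·Hᵀ·S⁻¹ = [10/31; 4/31]
x' = x̄ + K·y = [18/31, 94/31]
P' = (I − K·H)·P̄ = [10/31 4/31; 4/31 169/31]

x' = [18/31, 94/31]
P' = [10/31 4/31; 4/31 169/31]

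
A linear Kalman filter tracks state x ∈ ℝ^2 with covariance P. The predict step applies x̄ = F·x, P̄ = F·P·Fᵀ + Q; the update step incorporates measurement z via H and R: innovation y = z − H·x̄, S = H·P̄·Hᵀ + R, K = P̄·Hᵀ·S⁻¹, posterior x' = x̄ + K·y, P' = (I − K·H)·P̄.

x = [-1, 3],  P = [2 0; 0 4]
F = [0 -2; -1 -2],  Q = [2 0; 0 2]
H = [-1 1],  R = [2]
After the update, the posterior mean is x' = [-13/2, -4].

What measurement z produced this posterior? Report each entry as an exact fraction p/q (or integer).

x̄ = F·x = [-6, -5]
P̄ = F·P·Fᵀ + Q = [18 16; 16 20]
S = H·P̄·Hᵀ + R = [8]
K = P̄·Hᵀ·S⁻¹ = [-1/4; 1/2]
x' − x̄ = [-1/2, 1] = K·y
y = (KᵀK)⁻¹·Kᵀ·(x' − x̄) = [2]
z = y + H·x̄ = [2] + [1] = [3]

z = [3]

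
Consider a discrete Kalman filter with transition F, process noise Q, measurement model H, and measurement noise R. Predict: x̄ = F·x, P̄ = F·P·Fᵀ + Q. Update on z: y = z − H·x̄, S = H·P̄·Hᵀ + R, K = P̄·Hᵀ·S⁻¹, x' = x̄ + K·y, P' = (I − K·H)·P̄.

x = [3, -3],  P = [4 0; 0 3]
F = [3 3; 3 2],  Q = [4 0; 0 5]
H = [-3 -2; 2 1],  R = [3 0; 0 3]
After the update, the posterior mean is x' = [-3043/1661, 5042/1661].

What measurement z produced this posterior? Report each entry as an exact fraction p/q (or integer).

x̄ = F·x = [0, 3]
P̄ = F·P·Fᵀ + Q = [67 54; 54 53]
S = H·P̄·Hᵀ + R = [1466 -886; -886 540]
K = P̄·Hᵀ·S⁻¹ = [-73/1661 917/3322; -1037/3322 -711/3322]
x' − x̄ = [-3043/1661, 59/1661] = K·y
y = (KᵀK)⁻¹·Kᵀ·(x' − x̄) = [4, -6]
z = y + H·x̄ = [4, -6] + [-6, 3] = [-2, -3]

z = [-2, -3]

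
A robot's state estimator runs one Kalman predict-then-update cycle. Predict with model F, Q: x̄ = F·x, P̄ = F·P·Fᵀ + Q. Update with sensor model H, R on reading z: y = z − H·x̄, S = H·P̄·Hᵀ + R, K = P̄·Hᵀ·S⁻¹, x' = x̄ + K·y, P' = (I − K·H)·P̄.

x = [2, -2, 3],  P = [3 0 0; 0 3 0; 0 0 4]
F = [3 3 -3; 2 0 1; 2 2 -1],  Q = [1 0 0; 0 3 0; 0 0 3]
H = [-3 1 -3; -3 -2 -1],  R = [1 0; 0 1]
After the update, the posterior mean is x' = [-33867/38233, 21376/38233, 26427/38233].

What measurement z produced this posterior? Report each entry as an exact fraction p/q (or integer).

x̄ = F·x = [-9, 7, -3]
P̄ = F·P·Fᵀ + Q = [91 6 48; 6 19 8; 48 8 31]
S = H·P̄·Hᵀ + R = [1898 1508; 1508 1319]
K = P̄·Hᵀ·S⁻¹ = [-13315/76466 -157/2941; 66175/229398 -3338/8823; -14023/229398 -661/8823]
x' − x̄ = [310230/38233, -246255/38233, 141126/38233] = K·y
y = (KᵀK)⁻¹·Kᵀ·(x' − x̄) = [-42, -15]
z = y + H·x̄ = [-42, -15] + [43, 16] = [1, 1]

z = [1, 1]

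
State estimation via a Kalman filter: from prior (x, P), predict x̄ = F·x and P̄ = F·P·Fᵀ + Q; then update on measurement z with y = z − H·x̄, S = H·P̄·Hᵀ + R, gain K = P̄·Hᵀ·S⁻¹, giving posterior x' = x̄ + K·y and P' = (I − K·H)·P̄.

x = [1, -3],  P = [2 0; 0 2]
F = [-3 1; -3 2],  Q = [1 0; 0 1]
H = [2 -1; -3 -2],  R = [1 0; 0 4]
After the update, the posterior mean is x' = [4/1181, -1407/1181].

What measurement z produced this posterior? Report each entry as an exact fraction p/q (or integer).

x̄ = F·x = [-6, -9]
P̄ = F·P·Fᵀ + Q = [21 22; 22 27]
S = H·P̄·Hᵀ + R = [24 -94; -94 565]
K = P̄·Hᵀ·S⁻¹ = [621/2362 -172/1181; -1675/4724 -641/2362]
x' − x̄ = [7090/1181, 9222/1181] = K·y
y = (KᵀK)⁻¹·Kᵀ·(x' − x̄) = [4, -34]
z = y + H·x̄ = [4, -34] + [-3, 36] = [1, 2]

z = [1, 2]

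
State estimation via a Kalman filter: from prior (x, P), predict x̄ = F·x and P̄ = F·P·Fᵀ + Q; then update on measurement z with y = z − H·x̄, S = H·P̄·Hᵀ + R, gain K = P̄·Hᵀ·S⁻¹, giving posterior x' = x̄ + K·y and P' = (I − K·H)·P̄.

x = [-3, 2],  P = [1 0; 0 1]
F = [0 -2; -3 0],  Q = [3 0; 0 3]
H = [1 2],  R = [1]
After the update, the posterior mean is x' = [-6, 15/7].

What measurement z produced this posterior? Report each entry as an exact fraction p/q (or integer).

z = [-2]

x̄ = F·x = [-4, 9]
P̄ = F·P·Fᵀ + Q = [7 0; 0 12]
S = H·P̄·Hᵀ + R = [56]
K = P̄·Hᵀ·S⁻¹ = [1/8; 3/7]
x' − x̄ = [-2, -48/7] = K·y
y = (KᵀK)⁻¹·Kᵀ·(x' − x̄) = [-16]
z = y + H·x̄ = [-16] + [14] = [-2]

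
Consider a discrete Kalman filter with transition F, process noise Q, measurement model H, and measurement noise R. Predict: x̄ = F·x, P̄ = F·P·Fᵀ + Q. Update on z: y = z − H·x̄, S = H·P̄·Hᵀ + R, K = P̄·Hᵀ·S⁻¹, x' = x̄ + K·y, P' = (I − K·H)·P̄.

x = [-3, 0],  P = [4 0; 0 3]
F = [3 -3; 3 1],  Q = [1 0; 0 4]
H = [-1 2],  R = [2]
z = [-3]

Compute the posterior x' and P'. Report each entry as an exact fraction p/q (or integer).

x' = [-123/13, -408/65]
P' = [822/13 410/13; 410/13 2109/130]

x̄ = F·x = [-9, -9]
P̄ = F·P·Fᵀ + Q = [64 27; 27 43]
y = z − H·x̄ = [6]
S = H·P̄·Hᵀ + R = [130]
K = P̄·Hᵀ·S⁻¹ = [-1/13; 59/130]
x' = x̄ + K·y = [-123/13, -408/65]
P' = (I − K·H)·P̄ = [822/13 410/13; 410/13 2109/130]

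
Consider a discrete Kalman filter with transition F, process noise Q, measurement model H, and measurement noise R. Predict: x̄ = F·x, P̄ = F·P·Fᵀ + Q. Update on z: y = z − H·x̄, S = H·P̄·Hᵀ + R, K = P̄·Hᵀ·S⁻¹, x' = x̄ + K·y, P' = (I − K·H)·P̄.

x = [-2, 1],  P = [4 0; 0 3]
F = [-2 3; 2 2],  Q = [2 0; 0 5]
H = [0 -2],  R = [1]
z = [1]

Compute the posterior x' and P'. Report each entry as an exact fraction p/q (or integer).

x' = [943/133, -68/133]
P' = [5969/133 2/133; 2/133 33/133]

x̄ = F·x = [7, -2]
P̄ = F·P·Fᵀ + Q = [45 2; 2 33]
y = z − H·x̄ = [-3]
S = H·P̄·Hᵀ + R = [133]
K = P̄·Hᵀ·S⁻¹ = [-4/133; -66/133]
x' = x̄ + K·y = [943/133, -68/133]
P' = (I − K·H)·P̄ = [5969/133 2/133; 2/133 33/133]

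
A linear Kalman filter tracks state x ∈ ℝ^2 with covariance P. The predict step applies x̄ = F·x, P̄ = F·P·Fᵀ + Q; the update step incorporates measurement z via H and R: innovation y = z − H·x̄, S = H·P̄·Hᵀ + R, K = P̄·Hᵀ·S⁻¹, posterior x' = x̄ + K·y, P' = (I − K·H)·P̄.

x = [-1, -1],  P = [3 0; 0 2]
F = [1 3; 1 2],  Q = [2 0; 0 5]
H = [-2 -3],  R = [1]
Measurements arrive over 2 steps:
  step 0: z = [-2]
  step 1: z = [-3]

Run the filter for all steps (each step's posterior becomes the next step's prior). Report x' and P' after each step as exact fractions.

step 0: x' = [61/417, 77/139], P' = [1310/417 -281/139; -281/139 196/139]
step 1: x' = [4111/3878, 5991/19390], P' = [23179/7756 -15011/7756; -15011/7756 52827/38780]

step 0: x̄ = F·x = [-4, -3]
step 0: P̄ = F·P·Fᵀ + Q = [23 15; 15 16]
step 0: y = z − H·x̄ = [-19]
step 0: S = H·P̄·Hᵀ + R = [417]
step 0: K = P̄·Hᵀ·S⁻¹ = [-91/417; -26/139]
step 0: x' = x̄ + K·y = [61/417, 77/139]
step 0: P' = (I − K·H)·P̄ = [1310/417 -281/139; -281/139 196/139]
step 1: x̄ = F·x = [754/417, 523/417]
step 1: P̄ = F·P·Fᵀ + Q = [2378/417 623/417; 623/417 2375/417]
step 1: y = z − H·x̄ = [1826/417]
step 1: S = H·P̄·Hᵀ + R = [38780/417]
step 1: K = P̄·Hᵀ·S⁻¹ = [-1325/7756; -8371/38780]
step 1: x' = x̄ + K·y = [4111/3878, 5991/19390]
step 1: P' = (I − K·H)·P̄ = [23179/7756 -15011/7756; -15011/7756 52827/38780]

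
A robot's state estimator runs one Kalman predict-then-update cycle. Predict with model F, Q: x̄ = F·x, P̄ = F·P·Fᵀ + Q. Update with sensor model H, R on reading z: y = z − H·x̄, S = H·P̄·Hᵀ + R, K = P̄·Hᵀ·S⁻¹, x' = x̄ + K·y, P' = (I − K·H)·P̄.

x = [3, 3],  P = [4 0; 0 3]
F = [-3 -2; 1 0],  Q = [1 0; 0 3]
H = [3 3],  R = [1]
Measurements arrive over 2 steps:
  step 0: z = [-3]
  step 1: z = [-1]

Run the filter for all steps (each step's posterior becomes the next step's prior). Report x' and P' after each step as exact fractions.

step 0: x̄ = F·x = [-15, 3]
step 0: P̄ = F·P·Fᵀ + Q = [49 -12; -12 7]
step 0: y = z − H·x̄ = [33]
step 0: S = H·P̄·Hᵀ + R = [289]
step 0: K = P̄·Hᵀ·S⁻¹ = [111/289; -15/289]
step 0: x' = x̄ + K·y = [-672/289, 372/289]
step 0: P' = (I − K·H)·P̄ = [1840/289 -1803/289; -1803/289 1798/289]
step 1: x̄ = F·x = [1272/289, -672/289]
step 1: P̄ = F·P·Fᵀ + Q = [2405/289 -1914/289; -1914/289 2707/289]
step 1: y = z − H·x̄ = [-2089/289]
step 1: S = H·P̄·Hᵀ + R = [11845/289]
step 1: K = P̄·Hᵀ·S⁻¹ = [1473/11845; 2379/11845]
step 1: x' = x̄ + K·y = [41487/11845, -44739/11845]
step 1: P' = (I − K·H)·P̄ = [91064/11845 -90573/11845; -90573/11845 91366/11845]

step 0: x' = [-672/289, 372/289], P' = [1840/289 -1803/289; -1803/289 1798/289]
step 1: x' = [41487/11845, -44739/11845], P' = [91064/11845 -90573/11845; -90573/11845 91366/11845]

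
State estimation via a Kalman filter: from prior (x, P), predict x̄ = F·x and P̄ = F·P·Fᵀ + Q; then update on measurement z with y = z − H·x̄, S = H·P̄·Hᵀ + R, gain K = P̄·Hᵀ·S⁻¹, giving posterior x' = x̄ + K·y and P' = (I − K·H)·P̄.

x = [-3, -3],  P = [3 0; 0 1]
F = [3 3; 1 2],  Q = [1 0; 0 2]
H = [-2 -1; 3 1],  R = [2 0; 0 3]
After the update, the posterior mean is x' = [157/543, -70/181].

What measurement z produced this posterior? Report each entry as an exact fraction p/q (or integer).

x̄ = F·x = [-18, -9]
P̄ = F·P·Fᵀ + Q = [37 15; 15 9]
S = H·P̄·Hᵀ + R = [219 -306; -306 435]
K = P̄·Hᵀ·S⁻¹ = [-53/543 40/181; -49/181 -12/181]
x' − x̄ = [9931/543, 1559/181] = K·y
y = (KᵀK)⁻¹·Kᵀ·(x' − x̄) = [-47, 62]
z = y + H·x̄ = [-47, 62] + [45, -63] = [-2, -1]

z = [-2, -1]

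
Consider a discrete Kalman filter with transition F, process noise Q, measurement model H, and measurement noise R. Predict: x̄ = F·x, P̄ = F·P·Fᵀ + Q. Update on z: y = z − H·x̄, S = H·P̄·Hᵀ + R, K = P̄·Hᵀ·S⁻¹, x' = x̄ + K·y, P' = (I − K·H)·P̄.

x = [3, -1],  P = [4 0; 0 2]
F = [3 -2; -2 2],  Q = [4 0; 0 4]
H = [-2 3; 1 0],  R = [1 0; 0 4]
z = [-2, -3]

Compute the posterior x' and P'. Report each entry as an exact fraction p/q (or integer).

x̄ = F·x = [11, -8]
P̄ = F·P·Fᵀ + Q = [48 -32; -32 28]
y = z − H·x̄ = [44, -14]
S = H·P̄·Hᵀ + R = [829 -192; -192 52]
K = P̄·Hᵀ·S⁻¹ = [-192/1561 732/1561; 388/1561 472/1561]
x' = x̄ + K·y = [-1525/1561, -2024/1561]
P' = (I − K·H)·P̄ = [2928/1561 1888/1561; 1888/1561 1388/1561]

x' = [-1525/1561, -2024/1561]
P' = [2928/1561 1888/1561; 1888/1561 1388/1561]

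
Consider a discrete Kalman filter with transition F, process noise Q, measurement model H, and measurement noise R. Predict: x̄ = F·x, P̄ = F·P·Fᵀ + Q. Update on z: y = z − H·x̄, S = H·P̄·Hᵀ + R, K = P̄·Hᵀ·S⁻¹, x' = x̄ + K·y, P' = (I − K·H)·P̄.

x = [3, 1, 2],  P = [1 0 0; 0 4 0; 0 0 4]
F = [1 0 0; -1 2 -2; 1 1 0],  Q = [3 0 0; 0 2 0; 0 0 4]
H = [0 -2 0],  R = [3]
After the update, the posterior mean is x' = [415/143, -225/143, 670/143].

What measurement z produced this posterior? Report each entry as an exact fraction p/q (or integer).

z = [3]

x̄ = F·x = [3, -5, 4]
P̄ = F·P·Fᵀ + Q = [4 -1 1; -1 35 7; 1 7 9]
S = H·P̄·Hᵀ + R = [143]
K = P̄·Hᵀ·S⁻¹ = [2/143; -70/143; -14/143]
x' − x̄ = [-14/143, 490/143, 98/143] = K·y
y = (KᵀK)⁻¹·Kᵀ·(x' − x̄) = [-7]
z = y + H·x̄ = [-7] + [10] = [3]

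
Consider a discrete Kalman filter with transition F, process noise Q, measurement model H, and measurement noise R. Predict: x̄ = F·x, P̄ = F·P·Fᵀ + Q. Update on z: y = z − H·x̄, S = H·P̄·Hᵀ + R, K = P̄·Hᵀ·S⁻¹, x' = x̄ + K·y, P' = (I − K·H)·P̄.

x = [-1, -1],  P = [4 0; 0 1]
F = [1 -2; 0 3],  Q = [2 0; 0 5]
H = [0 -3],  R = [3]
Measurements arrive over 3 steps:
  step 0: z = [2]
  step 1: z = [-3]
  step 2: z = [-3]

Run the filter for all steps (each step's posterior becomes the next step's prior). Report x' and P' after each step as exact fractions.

step 0: x' = [1/43, -31/43], P' = [322/43 -6/43; -6/43 14/43]
step 1: x' = [297/533, 465/533], P' = [5686/533 -51/533; -51/533 341/1066]
step 2: x' = [-19779/26263, 27987/26263], P' = [360786/26263 -2352/26263; -2352/26263 8399/26263]

step 0: x̄ = F·x = [1, -3]
step 0: P̄ = F·P·Fᵀ + Q = [10 -6; -6 14]
step 0: y = z − H·x̄ = [-7]
step 0: S = H·P̄·Hᵀ + R = [129]
step 0: K = P̄·Hᵀ·S⁻¹ = [6/43; -14/43]
step 0: x' = x̄ + K·y = [1/43, -31/43]
step 0: P' = (I − K·H)·P̄ = [322/43 -6/43; -6/43 14/43]
step 1: x̄ = F·x = [63/43, -93/43]
step 1: P̄ = F·P·Fᵀ + Q = [488/43 -102/43; -102/43 341/43]
step 1: y = z − H·x̄ = [-408/43]
step 1: S = H·P̄·Hᵀ + R = [3198/43]
step 1: K = P̄·Hᵀ·S⁻¹ = [51/533; -341/1066]
step 1: x' = x̄ + K·y = [297/533, 465/533]
step 1: P' = (I − K·H)·P̄ = [5686/533 -51/533; -51/533 341/1066]
step 2: x̄ = F·x = [-633/533, 1395/533]
step 2: P̄ = F·P·Fᵀ + Q = [7638/533 -1176/533; -1176/533 8399/1066]
step 2: y = z − H·x̄ = [2586/533]
step 2: S = H·P̄·Hᵀ + R = [78789/1066]
step 2: K = P̄·Hᵀ·S⁻¹ = [2352/26263; -8399/26263]
step 2: x' = x̄ + K·y = [-19779/26263, 27987/26263]
step 2: P' = (I − K·H)·P̄ = [360786/26263 -2352/26263; -2352/26263 8399/26263]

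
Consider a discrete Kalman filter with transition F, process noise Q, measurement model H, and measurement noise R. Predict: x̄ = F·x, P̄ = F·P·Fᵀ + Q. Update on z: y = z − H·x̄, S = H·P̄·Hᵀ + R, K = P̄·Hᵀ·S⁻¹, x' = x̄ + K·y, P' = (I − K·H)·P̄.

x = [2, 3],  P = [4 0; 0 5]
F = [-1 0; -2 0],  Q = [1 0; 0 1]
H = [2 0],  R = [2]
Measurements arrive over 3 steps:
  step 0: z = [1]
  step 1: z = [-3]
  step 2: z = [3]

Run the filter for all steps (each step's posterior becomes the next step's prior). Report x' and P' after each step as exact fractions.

step 0: x̄ = F·x = [-2, -4]
step 0: P̄ = F·P·Fᵀ + Q = [5 8; 8 17]
step 0: y = z − H·x̄ = [5]
step 0: S = H·P̄·Hᵀ + R = [22]
step 0: K = P̄·Hᵀ·S⁻¹ = [5/11; 8/11]
step 0: x' = x̄ + K·y = [3/11, -4/11]
step 0: P' = (I − K·H)·P̄ = [5/11 8/11; 8/11 59/11]
step 1: x̄ = F·x = [-3/11, -6/11]
step 1: P̄ = F·P·Fᵀ + Q = [16/11 10/11; 10/11 31/11]
step 1: y = z − H·x̄ = [-27/11]
step 1: S = H·P̄·Hᵀ + R = [86/11]
step 1: K = P̄·Hᵀ·S⁻¹ = [16/43; 10/43]
step 1: x' = x̄ + K·y = [-51/43, -48/43]
step 1: P' = (I − K·H)·P̄ = [16/43 10/43; 10/43 103/43]
step 2: x̄ = F·x = [51/43, 102/43]
step 2: P̄ = F·P·Fᵀ + Q = [59/43 32/43; 32/43 107/43]
step 2: y = z − H·x̄ = [27/43]
step 2: S = H·P̄·Hᵀ + R = [322/43]
step 2: K = P̄·Hᵀ·S⁻¹ = [59/161; 32/161]
step 2: x' = x̄ + K·y = [228/161, 402/161]
step 2: P' = (I − K·H)·P̄ = [59/161 32/161; 32/161 353/161]

step 0: x' = [3/11, -4/11], P' = [5/11 8/11; 8/11 59/11]
step 1: x' = [-51/43, -48/43], P' = [16/43 10/43; 10/43 103/43]
step 2: x' = [228/161, 402/161], P' = [59/161 32/161; 32/161 353/161]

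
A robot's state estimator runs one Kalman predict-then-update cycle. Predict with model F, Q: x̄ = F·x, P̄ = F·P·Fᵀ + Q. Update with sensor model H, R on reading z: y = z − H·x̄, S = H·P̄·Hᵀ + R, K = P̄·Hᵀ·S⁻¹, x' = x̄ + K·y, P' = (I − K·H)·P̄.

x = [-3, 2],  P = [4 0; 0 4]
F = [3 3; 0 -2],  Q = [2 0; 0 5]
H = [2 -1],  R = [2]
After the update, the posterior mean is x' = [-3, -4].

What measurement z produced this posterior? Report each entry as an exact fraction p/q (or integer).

x̄ = F·x = [-3, -4]
P̄ = F·P·Fᵀ + Q = [74 -24; -24 21]
S = H·P̄·Hᵀ + R = [415]
K = P̄·Hᵀ·S⁻¹ = [172/415; -69/415]
x' − x̄ = [0, 0] = K·y
y = (KᵀK)⁻¹·Kᵀ·(x' − x̄) = [0]
z = y + H·x̄ = [0] + [-2] = [-2]

z = [-2]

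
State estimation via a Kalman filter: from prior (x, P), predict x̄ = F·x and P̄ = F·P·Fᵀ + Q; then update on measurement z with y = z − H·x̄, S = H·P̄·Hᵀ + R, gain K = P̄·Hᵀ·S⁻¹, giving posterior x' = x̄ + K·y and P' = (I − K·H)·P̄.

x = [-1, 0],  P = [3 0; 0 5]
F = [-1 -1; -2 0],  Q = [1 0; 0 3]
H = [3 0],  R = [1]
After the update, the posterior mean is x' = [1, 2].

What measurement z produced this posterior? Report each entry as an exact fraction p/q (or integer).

x̄ = F·x = [1, 2]
P̄ = F·P·Fᵀ + Q = [9 6; 6 15]
S = H·P̄·Hᵀ + R = [82]
K = P̄·Hᵀ·S⁻¹ = [27/82; 9/41]
x' − x̄ = [0, 0] = K·y
y = (KᵀK)⁻¹·Kᵀ·(x' − x̄) = [0]
z = y + H·x̄ = [0] + [3] = [3]

z = [3]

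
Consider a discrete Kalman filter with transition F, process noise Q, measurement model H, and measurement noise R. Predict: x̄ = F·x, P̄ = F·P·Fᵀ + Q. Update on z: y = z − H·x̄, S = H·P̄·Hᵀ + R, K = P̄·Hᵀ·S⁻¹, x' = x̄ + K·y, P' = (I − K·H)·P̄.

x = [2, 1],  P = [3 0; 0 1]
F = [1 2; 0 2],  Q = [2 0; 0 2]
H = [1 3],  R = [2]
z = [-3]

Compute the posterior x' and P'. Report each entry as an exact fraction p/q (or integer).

x' = [83/89, -108/89]
P' = [360/89 -106/89; -106/89 50/89]

x̄ = F·x = [4, 2]
P̄ = F·P·Fᵀ + Q = [9 4; 4 6]
y = z − H·x̄ = [-13]
S = H·P̄·Hᵀ + R = [89]
K = P̄·Hᵀ·S⁻¹ = [21/89; 22/89]
x' = x̄ + K·y = [83/89, -108/89]
P' = (I − K·H)·P̄ = [360/89 -106/89; -106/89 50/89]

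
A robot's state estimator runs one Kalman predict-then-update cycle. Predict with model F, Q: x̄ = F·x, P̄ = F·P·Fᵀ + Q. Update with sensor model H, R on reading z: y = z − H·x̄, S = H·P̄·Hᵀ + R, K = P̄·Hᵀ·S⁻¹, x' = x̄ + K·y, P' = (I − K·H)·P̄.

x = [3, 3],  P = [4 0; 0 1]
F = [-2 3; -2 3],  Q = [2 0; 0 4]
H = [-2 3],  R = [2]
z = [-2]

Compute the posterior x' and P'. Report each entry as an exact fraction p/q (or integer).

x̄ = F·x = [3, 3]
P̄ = F·P·Fᵀ + Q = [27 25; 25 29]
y = z − H·x̄ = [-5]
S = H·P̄·Hᵀ + R = [71]
K = P̄·Hᵀ·S⁻¹ = [21/71; 37/71]
x' = x̄ + K·y = [108/71, 28/71]
P' = (I − K·H)·P̄ = [1476/71 998/71; 998/71 690/71]

x' = [108/71, 28/71]
P' = [1476/71 998/71; 998/71 690/71]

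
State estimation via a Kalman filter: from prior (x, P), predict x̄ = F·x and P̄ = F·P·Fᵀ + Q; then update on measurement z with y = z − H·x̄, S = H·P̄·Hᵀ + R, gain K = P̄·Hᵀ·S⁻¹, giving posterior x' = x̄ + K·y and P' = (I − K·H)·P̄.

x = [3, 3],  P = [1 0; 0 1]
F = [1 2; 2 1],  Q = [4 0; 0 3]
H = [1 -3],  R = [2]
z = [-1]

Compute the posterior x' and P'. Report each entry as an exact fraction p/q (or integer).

x' = [480/59, 191/59]
P' = [522/59 176/59; 176/59 72/59]

x̄ = F·x = [9, 9]
P̄ = F·P·Fᵀ + Q = [9 4; 4 8]
y = z − H·x̄ = [17]
S = H·P̄·Hᵀ + R = [59]
K = P̄·Hᵀ·S⁻¹ = [-3/59; -20/59]
x' = x̄ + K·y = [480/59, 191/59]
P' = (I − K·H)·P̄ = [522/59 176/59; 176/59 72/59]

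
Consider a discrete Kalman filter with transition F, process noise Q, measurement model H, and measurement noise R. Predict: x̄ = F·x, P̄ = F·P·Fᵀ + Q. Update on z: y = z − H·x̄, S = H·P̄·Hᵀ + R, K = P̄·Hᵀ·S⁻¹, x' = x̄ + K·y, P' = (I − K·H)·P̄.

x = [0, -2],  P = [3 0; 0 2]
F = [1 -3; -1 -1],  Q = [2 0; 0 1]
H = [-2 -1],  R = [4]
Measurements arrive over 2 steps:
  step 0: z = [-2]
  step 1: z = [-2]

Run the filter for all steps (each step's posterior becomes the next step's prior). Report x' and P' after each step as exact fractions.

step 0: x̄ = F·x = [6, 2]
step 0: P̄ = F·P·Fᵀ + Q = [23 3; 3 6]
step 0: y = z − H·x̄ = [12]
step 0: S = H·P̄·Hᵀ + R = [114]
step 0: K = P̄·Hᵀ·S⁻¹ = [-49/114; -2/19]
step 0: x' = x̄ + K·y = [16/19, 14/19]
step 0: P' = (I − K·H)·P̄ = [221/114 -41/19; -41/19 90/19]
step 1: x̄ = F·x = [-26/19, -30/19]
step 1: P̄ = F·P·Fᵀ + Q = [6785/114 907/114; 907/114 383/114]
step 1: y = z − H·x̄ = [-120/19]
step 1: S = H·P̄·Hᵀ + R = [31607/114]
step 1: K = P̄·Hᵀ·S⁻¹ = [-14477/31607; -2197/31607]
step 1: x' = x̄ + K·y = [48182/31607, -36030/31607]
step 1: P' = (I − K·H)·P̄ = [42719/31607 -27530/31607; -27530/31607 63848/31607]

step 0: x' = [16/19, 14/19], P' = [221/114 -41/19; -41/19 90/19]
step 1: x' = [48182/31607, -36030/31607], P' = [42719/31607 -27530/31607; -27530/31607 63848/31607]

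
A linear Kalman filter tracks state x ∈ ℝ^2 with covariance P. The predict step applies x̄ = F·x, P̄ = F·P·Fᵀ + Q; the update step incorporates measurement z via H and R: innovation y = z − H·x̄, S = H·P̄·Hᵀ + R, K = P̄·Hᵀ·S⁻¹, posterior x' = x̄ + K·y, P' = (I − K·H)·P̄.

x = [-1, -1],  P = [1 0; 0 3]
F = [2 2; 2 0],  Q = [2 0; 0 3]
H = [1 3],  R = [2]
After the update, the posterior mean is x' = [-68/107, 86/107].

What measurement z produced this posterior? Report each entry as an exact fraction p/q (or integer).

z = [2]

x̄ = F·x = [-4, -2]
P̄ = F·P·Fᵀ + Q = [18 4; 4 7]
S = H·P̄·Hᵀ + R = [107]
K = P̄·Hᵀ·S⁻¹ = [30/107; 25/107]
x' − x̄ = [360/107, 300/107] = K·y
y = (KᵀK)⁻¹·Kᵀ·(x' − x̄) = [12]
z = y + H·x̄ = [12] + [-10] = [2]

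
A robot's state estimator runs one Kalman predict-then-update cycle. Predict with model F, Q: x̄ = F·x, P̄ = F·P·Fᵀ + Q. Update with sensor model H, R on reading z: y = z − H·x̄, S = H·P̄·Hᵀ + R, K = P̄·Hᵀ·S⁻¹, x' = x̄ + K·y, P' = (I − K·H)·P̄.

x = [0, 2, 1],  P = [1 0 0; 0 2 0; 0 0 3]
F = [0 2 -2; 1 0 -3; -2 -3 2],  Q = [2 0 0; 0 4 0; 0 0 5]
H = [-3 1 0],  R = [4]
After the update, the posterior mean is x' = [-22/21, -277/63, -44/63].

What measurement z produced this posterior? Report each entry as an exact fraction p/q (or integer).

x̄ = F·x = [2, -3, -4]
P̄ = F·P·Fᵀ + Q = [22 18 -24; 18 32 -20; -24 -20 39]
S = H·P̄·Hᵀ + R = [126]
K = P̄·Hᵀ·S⁻¹ = [-8/21; -11/63; 26/63]
x' − x̄ = [-64/21, -88/63, 208/63] = K·y
y = (KᵀK)⁻¹·Kᵀ·(x' − x̄) = [8]
z = y + H·x̄ = [8] + [-9] = [-1]

z = [-1]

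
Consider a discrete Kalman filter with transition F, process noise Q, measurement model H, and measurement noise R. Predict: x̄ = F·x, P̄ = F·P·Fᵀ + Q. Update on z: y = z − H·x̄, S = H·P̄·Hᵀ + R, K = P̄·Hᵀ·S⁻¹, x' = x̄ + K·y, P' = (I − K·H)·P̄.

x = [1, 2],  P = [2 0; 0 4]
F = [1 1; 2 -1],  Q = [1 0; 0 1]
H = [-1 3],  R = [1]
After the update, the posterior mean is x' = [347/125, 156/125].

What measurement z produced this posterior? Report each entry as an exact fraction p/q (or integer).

x̄ = F·x = [3, 0]
P̄ = F·P·Fᵀ + Q = [7 0; 0 13]
S = H·P̄·Hᵀ + R = [125]
K = P̄·Hᵀ·S⁻¹ = [-7/125; 39/125]
x' − x̄ = [-28/125, 156/125] = K·y
y = (KᵀK)⁻¹·Kᵀ·(x' − x̄) = [4]
z = y + H·x̄ = [4] + [-3] = [1]

z = [1]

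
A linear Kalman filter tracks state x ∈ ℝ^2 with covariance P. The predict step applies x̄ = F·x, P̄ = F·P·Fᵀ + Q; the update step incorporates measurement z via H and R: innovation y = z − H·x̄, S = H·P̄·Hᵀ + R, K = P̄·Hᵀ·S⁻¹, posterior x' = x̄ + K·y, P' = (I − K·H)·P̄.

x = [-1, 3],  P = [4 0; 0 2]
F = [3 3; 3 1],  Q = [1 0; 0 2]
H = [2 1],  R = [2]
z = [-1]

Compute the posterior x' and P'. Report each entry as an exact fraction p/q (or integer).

x̄ = F·x = [6, 0]
P̄ = F·P·Fᵀ + Q = [55 42; 42 40]
y = z − H·x̄ = [-13]
S = H·P̄·Hᵀ + R = [430]
K = P̄·Hᵀ·S⁻¹ = [76/215; 62/215]
x' = x̄ + K·y = [302/215, -806/215]
P' = (I − K·H)·P̄ = [273/215 -394/215; -394/215 912/215]

x' = [302/215, -806/215]
P' = [273/215 -394/215; -394/215 912/215]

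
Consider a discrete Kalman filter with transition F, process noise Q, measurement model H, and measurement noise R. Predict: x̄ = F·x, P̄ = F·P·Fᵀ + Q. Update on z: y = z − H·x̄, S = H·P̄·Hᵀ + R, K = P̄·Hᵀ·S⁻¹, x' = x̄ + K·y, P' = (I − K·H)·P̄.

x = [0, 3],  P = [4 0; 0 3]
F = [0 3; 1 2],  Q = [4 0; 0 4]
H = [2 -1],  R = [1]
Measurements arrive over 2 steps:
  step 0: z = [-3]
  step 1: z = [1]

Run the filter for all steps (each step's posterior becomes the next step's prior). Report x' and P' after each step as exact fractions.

step 0: x̄ = F·x = [9, 6]
step 0: P̄ = F·P·Fᵀ + Q = [31 18; 18 20]
step 0: y = z − H·x̄ = [-15]
step 0: S = H·P̄·Hᵀ + R = [73]
step 0: K = P̄·Hᵀ·S⁻¹ = [44/73; 16/73]
step 0: x' = x̄ + K·y = [-3/73, 198/73]
step 0: P' = (I − K·H)·P̄ = [327/73 610/73; 610/73 1204/73]
step 1: x̄ = F·x = [594/73, 393/73]
step 1: P̄ = F·P·Fᵀ + Q = [11128/73 9054/73; 9054/73 7875/73]
step 1: y = z − H·x̄ = [-722/73]
step 1: S = H·P̄·Hᵀ + R = [16244/73]
step 1: K = P̄·Hᵀ·S⁻¹ = [6601/8122; 10233/16244]
step 1: x' = x̄ + K·y = [401/4061, -6879/8122]
step 1: P' = (I − K·H)·P̄ = [22159/4061 82035/8122; 82035/8122 317907/16244]

step 0: x' = [-3/73, 198/73], P' = [327/73 610/73; 610/73 1204/73]
step 1: x' = [401/4061, -6879/8122], P' = [22159/4061 82035/8122; 82035/8122 317907/16244]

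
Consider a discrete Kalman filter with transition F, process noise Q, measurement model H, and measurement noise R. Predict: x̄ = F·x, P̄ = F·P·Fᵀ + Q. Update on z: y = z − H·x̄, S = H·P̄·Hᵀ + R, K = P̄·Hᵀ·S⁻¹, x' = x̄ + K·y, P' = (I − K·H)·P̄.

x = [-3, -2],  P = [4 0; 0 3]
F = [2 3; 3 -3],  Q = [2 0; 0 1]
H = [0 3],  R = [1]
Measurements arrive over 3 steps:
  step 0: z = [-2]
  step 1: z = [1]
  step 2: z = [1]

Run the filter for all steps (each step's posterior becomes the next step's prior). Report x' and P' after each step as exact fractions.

step 0: x' = [-6987/577, -387/577], P' = [25884/577 -3/577; -3/577 64/577]
step 1: x' = [-7047663/2108044, 682689/2108044], P' = [11070623/2108044 154719/2108044; 154719/2108044 234163/2108044]
step 2: x' = [1398020649/911703628, 70001868/227925907], P' = [4773086551/911703628 16195107/227925907; 16195107/227925907 25266544/227925907]

step 0: x̄ = F·x = [-12, -3]
step 0: P̄ = F·P·Fᵀ + Q = [45 -3; -3 64]
step 0: y = z − H·x̄ = [7]
step 0: S = H·P̄·Hᵀ + R = [577]
step 0: K = P̄·Hᵀ·S⁻¹ = [-9/577; 192/577]
step 0: x' = x̄ + K·y = [-6987/577, -387/577]
step 0: P' = (I − K·H)·P̄ = [25884/577 -3/577; -3/577 64/577]
step 1: x̄ = F·x = [-15135/577, -19800/577]
step 1: P̄ = F·P·Fᵀ + Q = [105230/577 154719/577; 154719/577 234163/577]
step 1: y = z − H·x̄ = [59977/577]
step 1: S = H·P̄·Hᵀ + R = [2108044/577]
step 1: K = P̄·Hᵀ·S⁻¹ = [464157/2108044; 702489/2108044]
step 1: x' = x̄ + K·y = [-7047663/2108044, 682689/2108044]
step 1: P' = (I − K·H)·P̄ = [11070623/2108044 154719/2108044; 154719/2108044 234163/2108044]
step 2: x̄ = F·x = [-12047259/2108044, -5797764/527011]
step 2: P̄ = F·P·Fᵀ + Q = [52462675/2108044 16195107/527011; 16195107/527011 25266544/527011]
step 2: y = z − H·x̄ = [17920303/527011]
step 2: S = H·P̄·Hᵀ + R = [227925907/527011]
step 2: K = P̄·Hᵀ·S⁻¹ = [48585321/227925907; 75799632/227925907]
step 2: x' = x̄ + K·y = [1398020649/911703628, 70001868/227925907]
step 2: P' = (I − K·H)·P̄ = [4773086551/911703628 16195107/227925907; 16195107/227925907 25266544/227925907]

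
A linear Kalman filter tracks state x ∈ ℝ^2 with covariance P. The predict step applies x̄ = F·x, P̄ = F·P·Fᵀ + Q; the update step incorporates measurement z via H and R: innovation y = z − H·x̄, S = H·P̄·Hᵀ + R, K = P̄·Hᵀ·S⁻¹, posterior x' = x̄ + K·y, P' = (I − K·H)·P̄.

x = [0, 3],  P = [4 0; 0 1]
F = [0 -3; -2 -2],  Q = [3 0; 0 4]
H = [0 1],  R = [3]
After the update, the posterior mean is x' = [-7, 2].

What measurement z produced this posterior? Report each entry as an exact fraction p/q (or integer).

z = [3]

x̄ = F·x = [-9, -6]
P̄ = F·P·Fᵀ + Q = [12 6; 6 24]
S = H·P̄·Hᵀ + R = [27]
K = P̄·Hᵀ·S⁻¹ = [2/9; 8/9]
x' − x̄ = [2, 8] = K·y
y = (KᵀK)⁻¹·Kᵀ·(x' − x̄) = [9]
z = y + H·x̄ = [9] + [-6] = [3]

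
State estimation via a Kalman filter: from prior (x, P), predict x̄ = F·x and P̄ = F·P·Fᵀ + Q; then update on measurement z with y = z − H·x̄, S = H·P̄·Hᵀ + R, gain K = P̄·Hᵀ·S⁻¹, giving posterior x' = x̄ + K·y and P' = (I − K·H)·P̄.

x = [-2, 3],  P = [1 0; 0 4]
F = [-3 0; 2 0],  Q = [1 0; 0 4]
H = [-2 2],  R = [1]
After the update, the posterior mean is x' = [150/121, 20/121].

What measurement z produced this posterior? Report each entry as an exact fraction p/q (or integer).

x̄ = F·x = [6, -4]
P̄ = F·P·Fᵀ + Q = [10 -6; -6 8]
S = H·P̄·Hᵀ + R = [121]
K = P̄·Hᵀ·S⁻¹ = [-32/121; 28/121]
x' − x̄ = [-576/121, 504/121] = K·y
y = (KᵀK)⁻¹·Kᵀ·(x' − x̄) = [18]
z = y + H·x̄ = [18] + [-20] = [-2]

z = [-2]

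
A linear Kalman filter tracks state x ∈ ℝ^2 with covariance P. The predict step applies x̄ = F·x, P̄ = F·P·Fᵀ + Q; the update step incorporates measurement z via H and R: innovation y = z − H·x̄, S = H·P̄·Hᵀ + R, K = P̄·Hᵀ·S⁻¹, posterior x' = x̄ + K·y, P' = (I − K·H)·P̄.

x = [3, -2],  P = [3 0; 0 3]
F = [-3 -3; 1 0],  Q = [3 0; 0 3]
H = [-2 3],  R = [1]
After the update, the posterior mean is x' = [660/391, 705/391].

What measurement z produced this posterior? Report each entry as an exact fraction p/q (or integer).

z = [2]

x̄ = F·x = [-3, 3]
P̄ = F·P·Fᵀ + Q = [57 -9; -9 6]
S = H·P̄·Hᵀ + R = [391]
K = P̄·Hᵀ·S⁻¹ = [-141/391; 36/391]
x' − x̄ = [1833/391, -468/391] = K·y
y = (KᵀK)⁻¹·Kᵀ·(x' − x̄) = [-13]
z = y + H·x̄ = [-13] + [15] = [2]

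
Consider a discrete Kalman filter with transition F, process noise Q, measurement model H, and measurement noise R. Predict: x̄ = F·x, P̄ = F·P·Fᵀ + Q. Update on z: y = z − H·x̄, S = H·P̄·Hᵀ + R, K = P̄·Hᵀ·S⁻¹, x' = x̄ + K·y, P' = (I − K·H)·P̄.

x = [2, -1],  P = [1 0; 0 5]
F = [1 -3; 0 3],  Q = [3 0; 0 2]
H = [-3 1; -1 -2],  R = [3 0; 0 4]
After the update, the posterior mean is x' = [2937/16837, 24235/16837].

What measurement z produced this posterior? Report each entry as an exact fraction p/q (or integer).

x̄ = F·x = [5, -3]
P̄ = F·P·Fᵀ + Q = [49 -45; -45 47]
S = H·P̄·Hᵀ + R = [761 -172; -172 61]
K = P̄·Hᵀ·S⁻¹ = [-4660/16837 -1823/16837; 2674/16837 -5985/16837]
x' − x̄ = [-81248/16837, 74746/16837] = K·y
y = (KᵀK)⁻¹·Kᵀ·(x' − x̄) = [19, -4]
z = y + H·x̄ = [19, -4] + [-18, 1] = [1, -3]

z = [1, -3]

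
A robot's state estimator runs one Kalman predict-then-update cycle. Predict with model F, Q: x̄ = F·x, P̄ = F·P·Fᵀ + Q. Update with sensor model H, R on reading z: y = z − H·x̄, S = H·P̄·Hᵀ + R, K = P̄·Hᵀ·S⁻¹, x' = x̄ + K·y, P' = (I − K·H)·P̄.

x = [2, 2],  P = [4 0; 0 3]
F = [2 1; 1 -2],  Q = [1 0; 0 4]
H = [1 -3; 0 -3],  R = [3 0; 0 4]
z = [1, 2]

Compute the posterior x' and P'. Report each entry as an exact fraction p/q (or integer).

x̄ = F·x = [6, -2]
P̄ = F·P·Fᵀ + Q = [20 2; 2 20]
y = z − H·x̄ = [-11, -4]
S = H·P̄·Hᵀ + R = [191 174; 174 184]
K = P̄·Hᵀ·S⁻¹ = [905/1217 -1791/2434; -58/1217 -342/1217]
x' = x̄ + K·y = [929/1217, -428/1217]
P' = (I − K·H)·P̄ = [6297/1217 1194/1217; 1194/1217 456/1217]

x' = [929/1217, -428/1217]
P' = [6297/1217 1194/1217; 1194/1217 456/1217]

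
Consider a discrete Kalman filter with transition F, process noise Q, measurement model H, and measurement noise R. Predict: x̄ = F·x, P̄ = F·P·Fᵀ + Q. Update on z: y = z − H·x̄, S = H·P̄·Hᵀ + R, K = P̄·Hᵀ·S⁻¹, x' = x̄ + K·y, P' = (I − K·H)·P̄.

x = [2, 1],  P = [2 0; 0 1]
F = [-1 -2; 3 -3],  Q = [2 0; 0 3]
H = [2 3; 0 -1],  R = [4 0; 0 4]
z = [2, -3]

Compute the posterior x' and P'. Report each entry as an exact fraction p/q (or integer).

x' = [-271/72, 101/32]
P' = [38/9 -5/2; -5/2 15/8]

x̄ = F·x = [-4, 3]
P̄ = F·P·Fᵀ + Q = [8 0; 0 30]
y = z − H·x̄ = [1, 0]
S = H·P̄·Hᵀ + R = [306 -90; -90 34]
K = P̄·Hᵀ·S⁻¹ = [17/72 5/8; 5/32 -15/32]
x' = x̄ + K·y = [-271/72, 101/32]
P' = (I − K·H)·P̄ = [38/9 -5/2; -5/2 15/8]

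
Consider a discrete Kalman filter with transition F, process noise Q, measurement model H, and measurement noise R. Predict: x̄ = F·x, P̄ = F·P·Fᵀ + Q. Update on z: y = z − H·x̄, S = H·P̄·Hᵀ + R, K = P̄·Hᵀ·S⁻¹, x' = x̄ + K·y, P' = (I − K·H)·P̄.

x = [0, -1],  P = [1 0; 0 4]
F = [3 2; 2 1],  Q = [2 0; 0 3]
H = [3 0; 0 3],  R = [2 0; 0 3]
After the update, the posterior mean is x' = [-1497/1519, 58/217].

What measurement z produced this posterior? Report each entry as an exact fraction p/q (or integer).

x̄ = F·x = [-2, -1]
P̄ = F·P·Fᵀ + Q = [27 14; 14 11]
S = H·P̄·Hᵀ + R = [245 126; 126 102]
K = P̄·Hᵀ·S⁻¹ = [495/1519 2/217; 3/217 19/62]
x' − x̄ = [1541/1519, 275/217] = K·y
y = (KᵀK)⁻¹·Kᵀ·(x' − x̄) = [3, 4]
z = y + H·x̄ = [3, 4] + [-6, -3] = [-3, 1]

z = [-3, 1]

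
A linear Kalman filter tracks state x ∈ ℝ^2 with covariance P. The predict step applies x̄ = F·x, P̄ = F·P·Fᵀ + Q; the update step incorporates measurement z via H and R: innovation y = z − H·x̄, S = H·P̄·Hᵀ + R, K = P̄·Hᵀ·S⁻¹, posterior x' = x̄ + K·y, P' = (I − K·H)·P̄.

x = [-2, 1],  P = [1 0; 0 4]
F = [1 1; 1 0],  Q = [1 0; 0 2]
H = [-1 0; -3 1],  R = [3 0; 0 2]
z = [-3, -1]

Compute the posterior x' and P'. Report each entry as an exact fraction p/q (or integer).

x̄ = F·x = [-1, -2]
P̄ = F·P·Fᵀ + Q = [6 1; 1 3]
y = z − H·x̄ = [-4, -2]
S = H·P̄·Hᵀ + R = [9 17; 17 53]
K = P̄·Hᵀ·S⁻¹ = [-29/188 -51/188; -53/188 17/188]
x' = x̄ + K·y = [15/94, -99/94]
P' = (I − K·H)·P̄ = [87/188 159/188; 159/188 511/188]

x' = [15/94, -99/94]
P' = [87/188 159/188; 159/188 511/188]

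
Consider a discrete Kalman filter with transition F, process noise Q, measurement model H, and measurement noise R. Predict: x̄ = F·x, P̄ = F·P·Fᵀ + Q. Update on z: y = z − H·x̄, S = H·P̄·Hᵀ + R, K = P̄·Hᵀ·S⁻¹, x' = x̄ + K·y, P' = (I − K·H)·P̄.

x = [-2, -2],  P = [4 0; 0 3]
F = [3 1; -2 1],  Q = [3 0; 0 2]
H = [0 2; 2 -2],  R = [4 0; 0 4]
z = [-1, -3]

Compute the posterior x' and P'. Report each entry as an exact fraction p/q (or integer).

x' = [-655/284, -47/71]
P' = [231/142 105/142; 105/142 231/284]

x̄ = F·x = [-8, 2]
P̄ = F·P·Fᵀ + Q = [42 -21; -21 21]
y = z − H·x̄ = [-5, 17]
S = H·P̄·Hᵀ + R = [88 -168; -168 424]
K = P̄·Hᵀ·S⁻¹ = [105/284 63/142; 231/568 -21/568]
x' = x̄ + K·y = [-655/284, -47/71]
P' = (I − K·H)·P̄ = [231/142 105/142; 105/142 231/284]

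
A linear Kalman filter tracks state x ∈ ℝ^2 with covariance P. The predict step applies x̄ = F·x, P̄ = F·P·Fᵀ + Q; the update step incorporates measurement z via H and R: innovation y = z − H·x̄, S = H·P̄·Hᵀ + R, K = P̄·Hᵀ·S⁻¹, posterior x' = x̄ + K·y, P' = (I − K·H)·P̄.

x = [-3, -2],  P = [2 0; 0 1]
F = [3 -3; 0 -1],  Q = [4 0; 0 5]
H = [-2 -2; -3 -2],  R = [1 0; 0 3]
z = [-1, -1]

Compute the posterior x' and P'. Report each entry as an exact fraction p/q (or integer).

x' = [-76/87, 131/87]
P' = [325/174 -353/174; -353/174 415/174]

x̄ = F·x = [-3, 2]
P̄ = F·P·Fᵀ + Q = [31 3; 3 6]
y = z − H·x̄ = [-3, -6]
S = H·P̄·Hᵀ + R = [173 240; 240 342]
K = P̄·Hᵀ·S⁻¹ = [28/87 -269/522; -62/87 229/522]
x' = x̄ + K·y = [-76/87, 131/87]
P' = (I − K·H)·P̄ = [325/174 -353/174; -353/174 415/174]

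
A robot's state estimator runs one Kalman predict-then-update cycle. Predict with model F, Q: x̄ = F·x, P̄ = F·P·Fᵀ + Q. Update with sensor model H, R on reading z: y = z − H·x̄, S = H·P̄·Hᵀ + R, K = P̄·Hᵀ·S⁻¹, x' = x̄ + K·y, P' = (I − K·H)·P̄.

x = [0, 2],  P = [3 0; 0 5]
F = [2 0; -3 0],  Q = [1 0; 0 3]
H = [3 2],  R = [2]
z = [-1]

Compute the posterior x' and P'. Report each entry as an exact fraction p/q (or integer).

x' = [-3/23, -6/23]
P' = [290/23 -432/23; -432/23 654/23]

x̄ = F·x = [0, 0]
P̄ = F·P·Fᵀ + Q = [13 -18; -18 30]
y = z − H·x̄ = [-1]
S = H·P̄·Hᵀ + R = [23]
K = P̄·Hᵀ·S⁻¹ = [3/23; 6/23]
x' = x̄ + K·y = [-3/23, -6/23]
P' = (I − K·H)·P̄ = [290/23 -432/23; -432/23 654/23]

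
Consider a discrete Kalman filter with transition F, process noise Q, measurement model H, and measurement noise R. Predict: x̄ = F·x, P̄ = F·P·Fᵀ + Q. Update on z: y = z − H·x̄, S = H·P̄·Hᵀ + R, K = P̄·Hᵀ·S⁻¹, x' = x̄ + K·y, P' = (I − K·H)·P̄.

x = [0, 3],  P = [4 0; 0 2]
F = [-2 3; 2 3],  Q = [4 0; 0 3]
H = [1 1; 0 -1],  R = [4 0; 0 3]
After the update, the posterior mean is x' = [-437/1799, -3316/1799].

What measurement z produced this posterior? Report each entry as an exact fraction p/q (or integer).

z = [-3, 2]

x̄ = F·x = [9, 9]
P̄ = F·P·Fᵀ + Q = [38 2; 2 37]
S = H·P̄·Hᵀ + R = [83 -39; -39 40]
K = P̄·Hᵀ·S⁻¹ = [1522/1799 1394/1799; 117/1799 -1550/1799]
x' − x̄ = [-16628/1799, -19507/1799] = K·y
y = (KᵀK)⁻¹·Kᵀ·(x' − x̄) = [-21, 11]
z = y + H·x̄ = [-21, 11] + [18, -9] = [-3, 2]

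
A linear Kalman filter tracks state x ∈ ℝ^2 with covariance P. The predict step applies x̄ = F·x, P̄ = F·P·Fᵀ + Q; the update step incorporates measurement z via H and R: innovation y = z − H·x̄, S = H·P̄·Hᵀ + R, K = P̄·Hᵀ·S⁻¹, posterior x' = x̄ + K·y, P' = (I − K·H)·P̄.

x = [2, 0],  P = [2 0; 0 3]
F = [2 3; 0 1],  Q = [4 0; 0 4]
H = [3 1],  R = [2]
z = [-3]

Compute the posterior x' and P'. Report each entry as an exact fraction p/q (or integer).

x̄ = F·x = [4, 0]
P̄ = F·P·Fᵀ + Q = [39 9; 9 7]
y = z − H·x̄ = [-15]
S = H·P̄·Hᵀ + R = [414]
K = P̄·Hᵀ·S⁻¹ = [7/23; 17/207]
x' = x̄ + K·y = [-13/23, -85/69]
P' = (I − K·H)·P̄ = [15/23 -31/23; -31/23 871/207]

x' = [-13/23, -85/69]
P' = [15/23 -31/23; -31/23 871/207]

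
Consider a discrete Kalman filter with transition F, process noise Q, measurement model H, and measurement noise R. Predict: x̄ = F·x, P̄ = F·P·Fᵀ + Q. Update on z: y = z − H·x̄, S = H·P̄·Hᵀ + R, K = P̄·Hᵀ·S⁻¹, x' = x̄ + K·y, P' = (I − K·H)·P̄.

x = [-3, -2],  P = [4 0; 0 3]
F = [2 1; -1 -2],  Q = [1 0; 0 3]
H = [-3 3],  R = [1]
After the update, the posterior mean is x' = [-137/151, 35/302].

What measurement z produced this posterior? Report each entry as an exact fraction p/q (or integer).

z = [3]

x̄ = F·x = [-8, 7]
P̄ = F·P·Fᵀ + Q = [20 -14; -14 19]
S = H·P̄·Hᵀ + R = [604]
K = P̄·Hᵀ·S⁻¹ = [-51/302; 99/604]
x' − x̄ = [1071/151, -2079/302] = K·y
y = (KᵀK)⁻¹·Kᵀ·(x' − x̄) = [-42]
z = y + H·x̄ = [-42] + [45] = [3]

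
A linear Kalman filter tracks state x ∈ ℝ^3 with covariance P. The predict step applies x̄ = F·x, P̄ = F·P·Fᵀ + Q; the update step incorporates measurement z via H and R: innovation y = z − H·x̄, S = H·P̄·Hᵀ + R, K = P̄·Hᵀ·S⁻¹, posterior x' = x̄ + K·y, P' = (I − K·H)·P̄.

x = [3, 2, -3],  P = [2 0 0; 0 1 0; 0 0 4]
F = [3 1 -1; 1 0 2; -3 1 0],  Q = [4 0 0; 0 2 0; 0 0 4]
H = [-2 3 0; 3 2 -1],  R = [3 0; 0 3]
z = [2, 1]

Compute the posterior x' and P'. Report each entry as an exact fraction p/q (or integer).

x' = [45862/137441, 107469/137441, 183349/137441]
P' = [71007/137441 26670/137441 189771/137441; 26670/137441 49364/137441 127882/137441; 189771/137441 127882/137441 903083/137441]

x̄ = F·x = [14, -3, -7]
P̄ = F·P·Fᵀ + Q = [27 -2 -17; -2 20 -6; -17 -6 23]
y = z − H·x̄ = [39, -42]
S = H·P̄·Hᵀ + R = [315 -68; -68 451]
K = P̄·Hᵀ·S⁻¹ = [-20668/137441 25530/137441; 31584/137441 16952/137441; 1368/137441 -26002/137441]
x' = x̄ + K·y = [45862/137441, 107469/137441, 183349/137441]
P' = (I − K·H)·P̄ = [71007/137441 26670/137441 189771/137441; 26670/137441 49364/137441 127882/137441; 189771/137441 127882/137441 903083/137441]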